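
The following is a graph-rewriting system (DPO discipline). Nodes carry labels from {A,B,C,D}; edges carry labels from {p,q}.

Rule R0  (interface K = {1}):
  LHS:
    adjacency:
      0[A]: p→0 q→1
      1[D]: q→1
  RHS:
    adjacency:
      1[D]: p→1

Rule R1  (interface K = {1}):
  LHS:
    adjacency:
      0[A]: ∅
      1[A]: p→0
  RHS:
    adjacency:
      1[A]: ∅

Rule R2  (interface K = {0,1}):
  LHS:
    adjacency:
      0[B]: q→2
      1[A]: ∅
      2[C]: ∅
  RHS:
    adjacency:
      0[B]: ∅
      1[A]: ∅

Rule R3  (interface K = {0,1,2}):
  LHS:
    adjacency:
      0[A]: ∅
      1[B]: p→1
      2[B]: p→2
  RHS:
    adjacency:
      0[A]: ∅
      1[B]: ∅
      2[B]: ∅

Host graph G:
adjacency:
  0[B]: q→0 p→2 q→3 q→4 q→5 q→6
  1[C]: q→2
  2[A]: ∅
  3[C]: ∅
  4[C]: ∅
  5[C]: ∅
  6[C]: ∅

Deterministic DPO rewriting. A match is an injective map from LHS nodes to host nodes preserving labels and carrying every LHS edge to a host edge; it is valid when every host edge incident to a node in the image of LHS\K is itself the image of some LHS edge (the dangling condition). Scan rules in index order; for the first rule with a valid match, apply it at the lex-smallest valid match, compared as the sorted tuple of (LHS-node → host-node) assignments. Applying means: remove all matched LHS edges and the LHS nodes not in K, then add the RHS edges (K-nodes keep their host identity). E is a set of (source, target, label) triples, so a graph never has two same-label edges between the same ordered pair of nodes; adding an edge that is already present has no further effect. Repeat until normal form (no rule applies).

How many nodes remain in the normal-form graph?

Answer: 3

Steps:
[0] host  ⇒  7 nodes, 7 edges  {0-q->0 0-p->2 0-q->3 0-q->4 0-q->5 0-q->6 1-q->2}
[1] R2 @ {0↦0, 1↦2, 2↦3}  ⇒  6 nodes, 6 edges  {0-q->0 0-p->2 0-q->4 0-q->5 0-q->6 1-q->2}
[2] R2 @ {0↦0, 1↦2, 2↦4}  ⇒  5 nodes, 5 edges  {0-q->0 0-p->2 0-q->5 0-q->6 1-q->2}
[3] R2 @ {0↦0, 1↦2, 2↦5}  ⇒  4 nodes, 4 edges  {0-q->0 0-p->2 0-q->6 1-q->2}
[4] R2 @ {0↦0, 1↦2, 2↦6}  ⇒  3 nodes, 3 edges  {0-q->0 0-p->2 1-q->2}
final graph: no rule applies after step 4
NF nodes: {0:B, 1:C, 2:A}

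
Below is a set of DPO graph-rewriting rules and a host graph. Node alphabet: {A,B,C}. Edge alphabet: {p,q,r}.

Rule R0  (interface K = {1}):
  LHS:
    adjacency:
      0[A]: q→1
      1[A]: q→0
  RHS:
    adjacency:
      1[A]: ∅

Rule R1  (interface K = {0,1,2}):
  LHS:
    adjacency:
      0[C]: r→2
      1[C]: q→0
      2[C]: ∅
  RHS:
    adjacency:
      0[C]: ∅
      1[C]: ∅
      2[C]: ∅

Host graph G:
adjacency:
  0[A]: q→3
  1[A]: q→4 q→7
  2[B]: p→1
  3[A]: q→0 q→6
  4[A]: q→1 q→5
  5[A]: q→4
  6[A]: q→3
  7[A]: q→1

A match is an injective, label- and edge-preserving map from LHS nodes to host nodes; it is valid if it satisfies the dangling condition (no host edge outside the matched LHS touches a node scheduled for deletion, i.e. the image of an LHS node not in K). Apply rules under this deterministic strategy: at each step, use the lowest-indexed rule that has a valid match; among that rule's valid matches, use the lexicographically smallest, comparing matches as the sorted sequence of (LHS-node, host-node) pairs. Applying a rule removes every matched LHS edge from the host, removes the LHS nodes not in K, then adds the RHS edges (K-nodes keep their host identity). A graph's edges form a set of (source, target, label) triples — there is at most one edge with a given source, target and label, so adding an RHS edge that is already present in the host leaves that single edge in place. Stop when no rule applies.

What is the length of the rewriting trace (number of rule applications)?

start.  V:8 E:11  edges: 0-q->3 1-q->4 1-q->7 2-p->1 3-q->0 3-q->6 4-q->1 4-q->5 5-q->4 6-q->3 7-q->1
1. fire R0 via {0↦0, 1↦3}  →  V:7 E:9  edges: 1-q->4 1-q->7 2-p->1 3-q->6 4-q->1 4-q->5 5-q->4 6-q->3 7-q->1
2. fire R0 via {0↦3, 1↦6}  →  V:6 E:7  edges: 1-q->4 1-q->7 2-p->1 4-q->1 4-q->5 5-q->4 7-q->1
3. fire R0 via {0↦5, 1↦4}  →  V:5 E:5  edges: 1-q->4 1-q->7 2-p->1 4-q->1 7-q->1
4. fire R0 via {0↦4, 1↦1}  →  V:4 E:3  edges: 1-q->7 2-p->1 7-q->1
5. fire R0 via {0↦7, 1↦1}  →  V:3 E:1  edges: 2-p->1
halt: no rule applies after step 5

Answer: 5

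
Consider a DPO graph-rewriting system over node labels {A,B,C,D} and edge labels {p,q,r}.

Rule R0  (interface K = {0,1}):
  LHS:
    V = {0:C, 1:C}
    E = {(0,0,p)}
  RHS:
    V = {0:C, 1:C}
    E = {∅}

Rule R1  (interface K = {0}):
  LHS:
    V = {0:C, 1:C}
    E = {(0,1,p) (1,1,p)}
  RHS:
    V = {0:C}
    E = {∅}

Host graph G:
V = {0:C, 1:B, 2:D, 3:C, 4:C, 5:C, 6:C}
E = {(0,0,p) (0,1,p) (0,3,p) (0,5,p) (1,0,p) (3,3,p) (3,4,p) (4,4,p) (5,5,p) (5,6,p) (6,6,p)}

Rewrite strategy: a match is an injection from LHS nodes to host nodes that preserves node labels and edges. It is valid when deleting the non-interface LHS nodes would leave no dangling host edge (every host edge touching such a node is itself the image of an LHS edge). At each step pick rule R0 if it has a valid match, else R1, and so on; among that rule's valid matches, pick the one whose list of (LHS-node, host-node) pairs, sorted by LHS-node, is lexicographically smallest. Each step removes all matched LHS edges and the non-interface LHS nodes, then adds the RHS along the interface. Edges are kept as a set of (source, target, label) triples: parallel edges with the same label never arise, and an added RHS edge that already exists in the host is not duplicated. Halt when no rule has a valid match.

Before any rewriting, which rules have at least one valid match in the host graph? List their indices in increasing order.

R0: 20 valid matches — {0↦0, 1↦3}, {0↦0, 1↦4}, {0↦0, 1↦5} (+17 more)
R1: 2 valid matches — {0↦3, 1↦4}, {0↦5, 1↦6}

Answer: [R0,R1]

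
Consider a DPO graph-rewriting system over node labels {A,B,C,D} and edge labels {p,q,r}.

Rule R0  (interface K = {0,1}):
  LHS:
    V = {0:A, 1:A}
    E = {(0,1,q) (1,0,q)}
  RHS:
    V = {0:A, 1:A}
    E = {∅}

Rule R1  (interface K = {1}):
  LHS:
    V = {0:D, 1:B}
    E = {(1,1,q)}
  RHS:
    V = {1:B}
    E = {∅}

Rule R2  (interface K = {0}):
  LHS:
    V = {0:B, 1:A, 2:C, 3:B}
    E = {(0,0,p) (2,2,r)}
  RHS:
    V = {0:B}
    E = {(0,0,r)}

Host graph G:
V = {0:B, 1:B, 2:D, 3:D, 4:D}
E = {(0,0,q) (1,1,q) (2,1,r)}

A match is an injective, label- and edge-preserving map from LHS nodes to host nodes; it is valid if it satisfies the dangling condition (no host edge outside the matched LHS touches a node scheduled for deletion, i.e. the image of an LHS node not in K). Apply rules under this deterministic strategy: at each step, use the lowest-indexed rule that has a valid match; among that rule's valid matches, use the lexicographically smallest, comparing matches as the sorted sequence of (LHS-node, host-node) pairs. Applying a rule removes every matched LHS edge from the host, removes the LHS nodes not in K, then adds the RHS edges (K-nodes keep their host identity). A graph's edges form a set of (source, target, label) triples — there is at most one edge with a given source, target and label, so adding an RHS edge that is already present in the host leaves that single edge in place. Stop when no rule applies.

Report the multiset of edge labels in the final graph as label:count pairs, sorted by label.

Answer: r:1

Rewrite trace:
initial: |V|=5 |E|=3  E = 0-q->0 1-q->1 2-r->1
step 1: apply R1 at {0↦3, 1↦0}  → |V|=4 |E|=2  E = 1-q->1 2-r->1
step 2: apply R1 at {0↦4, 1↦1}  → |V|=3 |E|=1  E = 2-r->1
normal form: no rule applies after step 2
NF edges: [(2, 1, 'r')]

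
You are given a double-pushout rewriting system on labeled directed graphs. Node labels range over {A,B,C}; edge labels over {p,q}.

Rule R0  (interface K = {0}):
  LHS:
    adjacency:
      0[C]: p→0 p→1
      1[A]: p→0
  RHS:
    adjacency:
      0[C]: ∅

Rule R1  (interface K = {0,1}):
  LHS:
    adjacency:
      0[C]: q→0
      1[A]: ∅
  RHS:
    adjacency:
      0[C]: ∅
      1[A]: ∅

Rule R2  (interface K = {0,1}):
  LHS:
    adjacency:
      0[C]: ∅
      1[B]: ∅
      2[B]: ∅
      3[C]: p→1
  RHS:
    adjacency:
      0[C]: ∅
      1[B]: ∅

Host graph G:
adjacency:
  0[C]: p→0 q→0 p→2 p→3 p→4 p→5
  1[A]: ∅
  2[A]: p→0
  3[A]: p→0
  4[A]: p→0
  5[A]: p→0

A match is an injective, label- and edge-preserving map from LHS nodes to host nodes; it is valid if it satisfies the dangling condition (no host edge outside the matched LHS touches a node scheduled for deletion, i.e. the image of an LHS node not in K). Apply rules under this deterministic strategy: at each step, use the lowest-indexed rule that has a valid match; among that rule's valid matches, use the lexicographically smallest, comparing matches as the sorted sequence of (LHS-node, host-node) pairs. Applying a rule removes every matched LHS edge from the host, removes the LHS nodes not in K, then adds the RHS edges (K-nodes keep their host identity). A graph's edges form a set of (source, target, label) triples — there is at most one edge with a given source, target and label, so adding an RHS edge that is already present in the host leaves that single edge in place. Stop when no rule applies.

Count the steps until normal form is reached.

[0] host  ⇒  6 nodes, 10 edges  {0-p->0 0-q->0 0-p->2 0-p->3 0-p->4 0-p->5 2-p->0 3-p->0 4-p->0 5-p->0}
[1] R0 @ {0↦0, 1↦2}  ⇒  5 nodes, 7 edges  {0-q->0 0-p->3 0-p->4 0-p->5 3-p->0 4-p->0 5-p->0}
[2] R1 @ {0↦0, 1↦1}  ⇒  5 nodes, 6 edges  {0-p->3 0-p->4 0-p->5 3-p->0 4-p->0 5-p->0}
normal form: no rule applies after step 2

Answer: 2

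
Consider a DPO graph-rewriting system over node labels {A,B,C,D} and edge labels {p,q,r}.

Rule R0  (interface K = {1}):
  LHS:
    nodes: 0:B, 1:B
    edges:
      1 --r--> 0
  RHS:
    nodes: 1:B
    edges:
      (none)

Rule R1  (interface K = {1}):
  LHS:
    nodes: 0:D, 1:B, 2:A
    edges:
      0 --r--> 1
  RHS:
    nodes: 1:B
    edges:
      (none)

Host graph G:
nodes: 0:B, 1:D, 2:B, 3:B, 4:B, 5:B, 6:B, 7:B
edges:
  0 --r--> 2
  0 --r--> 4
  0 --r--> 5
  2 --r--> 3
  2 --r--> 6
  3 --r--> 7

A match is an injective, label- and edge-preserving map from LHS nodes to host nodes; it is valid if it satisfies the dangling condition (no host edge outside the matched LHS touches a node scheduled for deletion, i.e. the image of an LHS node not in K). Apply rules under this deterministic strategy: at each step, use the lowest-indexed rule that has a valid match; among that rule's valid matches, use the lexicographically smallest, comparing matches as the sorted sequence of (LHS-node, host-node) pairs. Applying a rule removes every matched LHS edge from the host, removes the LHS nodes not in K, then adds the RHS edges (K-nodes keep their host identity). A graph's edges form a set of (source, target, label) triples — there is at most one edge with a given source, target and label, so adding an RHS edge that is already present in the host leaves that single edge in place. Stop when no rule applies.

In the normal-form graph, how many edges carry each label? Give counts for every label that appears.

Answer: (no edges)

Steps:
[0] host  ⇒  8 nodes, 6 edges  {0-r->2 0-r->4 0-r->5 2-r->3 2-r->6 3-r->7}
[1] R0 @ {0↦4, 1↦0}  ⇒  7 nodes, 5 edges  {0-r->2 0-r->5 2-r->3 2-r->6 3-r->7}
[2] R0 @ {0↦5, 1↦0}  ⇒  6 nodes, 4 edges  {0-r->2 2-r->3 2-r->6 3-r->7}
[3] R0 @ {0↦6, 1↦2}  ⇒  5 nodes, 3 edges  {0-r->2 2-r->3 3-r->7}
[4] R0 @ {0↦7, 1↦3}  ⇒  4 nodes, 2 edges  {0-r->2 2-r->3}
[5] R0 @ {0↦3, 1↦2}  ⇒  3 nodes, 1 edges  {0-r->2}
[6] R0 @ {0↦2, 1↦0}  ⇒  2 nodes, 0 edges  {∅}
halt: no rule applies after step 6
NF edges: []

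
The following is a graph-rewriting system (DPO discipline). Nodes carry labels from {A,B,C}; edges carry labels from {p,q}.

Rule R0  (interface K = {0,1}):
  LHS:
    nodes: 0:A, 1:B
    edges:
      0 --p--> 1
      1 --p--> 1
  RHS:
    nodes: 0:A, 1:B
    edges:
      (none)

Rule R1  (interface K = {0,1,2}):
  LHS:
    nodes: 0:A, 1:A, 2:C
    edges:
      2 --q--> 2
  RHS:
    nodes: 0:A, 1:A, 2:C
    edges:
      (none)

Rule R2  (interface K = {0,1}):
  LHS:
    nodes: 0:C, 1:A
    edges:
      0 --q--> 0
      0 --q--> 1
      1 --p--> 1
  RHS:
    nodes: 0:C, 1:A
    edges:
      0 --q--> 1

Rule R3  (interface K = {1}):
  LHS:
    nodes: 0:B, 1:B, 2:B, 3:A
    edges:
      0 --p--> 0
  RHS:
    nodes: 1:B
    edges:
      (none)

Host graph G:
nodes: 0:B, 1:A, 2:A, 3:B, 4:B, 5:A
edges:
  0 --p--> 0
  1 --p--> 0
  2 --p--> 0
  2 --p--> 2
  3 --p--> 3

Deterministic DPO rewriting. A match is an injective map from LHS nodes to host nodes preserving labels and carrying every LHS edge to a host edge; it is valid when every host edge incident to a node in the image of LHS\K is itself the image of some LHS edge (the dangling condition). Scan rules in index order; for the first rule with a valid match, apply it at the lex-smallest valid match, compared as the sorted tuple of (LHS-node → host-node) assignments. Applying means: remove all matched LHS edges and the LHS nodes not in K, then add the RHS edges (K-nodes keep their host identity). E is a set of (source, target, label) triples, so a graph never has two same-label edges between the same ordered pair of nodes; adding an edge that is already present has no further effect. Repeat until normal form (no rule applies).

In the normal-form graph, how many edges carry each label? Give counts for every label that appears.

[0] host  ⇒  6 nodes, 5 edges  {0-p->0 1-p->0 2-p->0 2-p->2 3-p->3}
[1] R0 @ {0↦1, 1↦0}  ⇒  6 nodes, 3 edges  {2-p->0 2-p->2 3-p->3}
[2] R3 @ {0↦3, 1↦0, 2↦4, 3↦1}  ⇒  3 nodes, 2 edges  {2-p->0 2-p->2}
normal form: no rule applies after step 2
NF edges: [(2, 0, 'p'), (2, 2, 'p')]

Answer: p:2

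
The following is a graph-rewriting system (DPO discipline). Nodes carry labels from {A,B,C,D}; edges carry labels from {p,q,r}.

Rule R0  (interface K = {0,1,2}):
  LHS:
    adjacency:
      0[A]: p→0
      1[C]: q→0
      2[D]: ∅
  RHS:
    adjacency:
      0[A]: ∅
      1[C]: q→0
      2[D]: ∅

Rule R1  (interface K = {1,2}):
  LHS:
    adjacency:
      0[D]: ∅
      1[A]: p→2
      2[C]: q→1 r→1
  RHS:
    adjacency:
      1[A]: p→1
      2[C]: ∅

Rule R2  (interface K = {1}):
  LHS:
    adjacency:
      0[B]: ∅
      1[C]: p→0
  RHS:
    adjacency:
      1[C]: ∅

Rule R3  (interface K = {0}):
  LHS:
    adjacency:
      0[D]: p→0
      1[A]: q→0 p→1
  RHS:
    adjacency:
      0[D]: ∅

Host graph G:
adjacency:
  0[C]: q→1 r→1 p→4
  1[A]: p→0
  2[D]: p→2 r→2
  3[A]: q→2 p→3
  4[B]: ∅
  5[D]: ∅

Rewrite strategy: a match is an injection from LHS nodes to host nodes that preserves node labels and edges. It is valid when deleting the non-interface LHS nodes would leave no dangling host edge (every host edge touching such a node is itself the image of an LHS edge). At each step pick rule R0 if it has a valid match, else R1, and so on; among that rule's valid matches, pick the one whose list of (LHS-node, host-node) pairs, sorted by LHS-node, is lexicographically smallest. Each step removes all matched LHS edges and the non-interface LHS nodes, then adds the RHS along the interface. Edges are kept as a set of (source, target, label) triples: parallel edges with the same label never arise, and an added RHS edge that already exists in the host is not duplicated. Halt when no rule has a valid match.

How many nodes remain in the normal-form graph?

initial: |V|=6 |E|=8  E = 0-q->1 0-r->1 0-p->4 1-p->0 2-p->2 2-r->2 3-q->2 3-p->3
step 1: apply R1 at {0↦5, 1↦1, 2↦0}  → |V|=5 |E|=6  E = 0-p->4 1-p->1 2-p->2 2-r->2 3-q->2 3-p->3
step 2: apply R2 at {0↦4, 1↦0}  → |V|=4 |E|=5  E = 1-p->1 2-p->2 2-r->2 3-q->2 3-p->3
step 3: apply R3 at {0↦2, 1↦3}  → |V|=3 |E|=2  E = 1-p->1 2-r->2
halt: no rule applies after step 3
NF nodes: {0:C, 1:A, 2:D}

Answer: 3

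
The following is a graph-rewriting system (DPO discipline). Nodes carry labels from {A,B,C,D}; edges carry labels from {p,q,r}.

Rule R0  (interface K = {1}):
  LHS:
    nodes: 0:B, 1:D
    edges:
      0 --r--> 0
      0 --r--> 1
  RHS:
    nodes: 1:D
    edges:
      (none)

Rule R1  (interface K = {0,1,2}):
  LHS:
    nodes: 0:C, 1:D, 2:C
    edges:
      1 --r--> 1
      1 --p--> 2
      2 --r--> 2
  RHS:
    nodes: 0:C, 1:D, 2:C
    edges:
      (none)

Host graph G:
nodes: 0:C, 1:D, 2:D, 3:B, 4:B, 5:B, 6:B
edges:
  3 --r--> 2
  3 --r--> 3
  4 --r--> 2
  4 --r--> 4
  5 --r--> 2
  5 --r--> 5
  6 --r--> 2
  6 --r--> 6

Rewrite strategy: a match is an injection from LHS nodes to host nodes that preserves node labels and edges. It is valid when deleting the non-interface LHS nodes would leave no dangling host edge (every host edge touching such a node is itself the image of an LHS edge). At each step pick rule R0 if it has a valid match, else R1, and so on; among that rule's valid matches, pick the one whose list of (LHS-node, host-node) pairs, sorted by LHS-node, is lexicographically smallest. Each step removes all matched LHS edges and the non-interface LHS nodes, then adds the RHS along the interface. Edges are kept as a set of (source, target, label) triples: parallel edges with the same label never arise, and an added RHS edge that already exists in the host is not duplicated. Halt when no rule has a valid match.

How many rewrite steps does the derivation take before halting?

Answer: 4

Rewrite trace:
[0] host  ⇒  7 nodes, 8 edges  {3-r->2 3-r->3 4-r->2 4-r->4 5-r->2 5-r->5 6-r->2 6-r->6}
[1] R0 @ {0↦3, 1↦2}  ⇒  6 nodes, 6 edges  {4-r->2 4-r->4 5-r->2 5-r->5 6-r->2 6-r->6}
[2] R0 @ {0↦4, 1↦2}  ⇒  5 nodes, 4 edges  {5-r->2 5-r->5 6-r->2 6-r->6}
[3] R0 @ {0↦5, 1↦2}  ⇒  4 nodes, 2 edges  {6-r->2 6-r->6}
[4] R0 @ {0↦6, 1↦2}  ⇒  3 nodes, 0 edges  {∅}
final graph: no rule applies after step 4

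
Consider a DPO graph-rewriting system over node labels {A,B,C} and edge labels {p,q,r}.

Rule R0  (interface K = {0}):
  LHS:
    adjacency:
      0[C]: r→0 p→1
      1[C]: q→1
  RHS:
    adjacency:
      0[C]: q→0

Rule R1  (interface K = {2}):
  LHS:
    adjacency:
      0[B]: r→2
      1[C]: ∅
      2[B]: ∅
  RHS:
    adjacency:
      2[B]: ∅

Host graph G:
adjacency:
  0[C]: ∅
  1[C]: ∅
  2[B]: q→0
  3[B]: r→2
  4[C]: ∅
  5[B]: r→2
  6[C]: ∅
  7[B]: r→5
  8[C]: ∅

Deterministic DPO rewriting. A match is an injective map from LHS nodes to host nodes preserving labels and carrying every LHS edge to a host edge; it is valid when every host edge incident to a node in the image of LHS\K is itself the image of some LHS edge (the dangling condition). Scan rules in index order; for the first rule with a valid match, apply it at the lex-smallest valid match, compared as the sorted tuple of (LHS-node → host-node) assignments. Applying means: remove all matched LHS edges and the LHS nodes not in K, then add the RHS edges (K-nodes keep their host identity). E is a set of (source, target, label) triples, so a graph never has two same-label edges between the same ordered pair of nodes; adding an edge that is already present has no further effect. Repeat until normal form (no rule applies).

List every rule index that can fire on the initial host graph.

R0: no valid match — LHS pattern not found
R1: 8 valid matches — {0↦3, 1↦1, 2↦2}, {0↦3, 1↦4, 2↦2}, {0↦3, 1↦6, 2↦2} (+5 more)

Answer: [R1]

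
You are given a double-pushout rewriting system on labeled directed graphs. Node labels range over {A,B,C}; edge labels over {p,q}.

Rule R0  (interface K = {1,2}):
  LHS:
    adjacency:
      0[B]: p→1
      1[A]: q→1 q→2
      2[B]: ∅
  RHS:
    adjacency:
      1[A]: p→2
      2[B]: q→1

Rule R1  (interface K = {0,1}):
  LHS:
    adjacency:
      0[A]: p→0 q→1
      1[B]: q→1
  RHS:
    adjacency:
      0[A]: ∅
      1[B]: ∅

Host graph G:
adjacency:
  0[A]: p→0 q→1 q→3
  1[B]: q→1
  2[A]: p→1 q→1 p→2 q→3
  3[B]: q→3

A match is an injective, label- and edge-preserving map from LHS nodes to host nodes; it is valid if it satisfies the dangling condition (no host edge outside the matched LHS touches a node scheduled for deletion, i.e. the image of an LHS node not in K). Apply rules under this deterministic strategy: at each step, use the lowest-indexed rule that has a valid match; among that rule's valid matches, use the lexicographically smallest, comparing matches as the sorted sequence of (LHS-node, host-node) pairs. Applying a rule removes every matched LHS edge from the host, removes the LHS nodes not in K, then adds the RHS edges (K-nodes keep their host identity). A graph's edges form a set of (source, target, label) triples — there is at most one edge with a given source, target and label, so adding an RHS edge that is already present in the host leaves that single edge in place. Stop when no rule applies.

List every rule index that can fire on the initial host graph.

Answer: [R1]

Steps:
R0: no valid match — LHS pattern not found
R1: 4 valid matches — {0↦0, 1↦1}, {0↦0, 1↦3}, {0↦2, 1↦1} (+1 more)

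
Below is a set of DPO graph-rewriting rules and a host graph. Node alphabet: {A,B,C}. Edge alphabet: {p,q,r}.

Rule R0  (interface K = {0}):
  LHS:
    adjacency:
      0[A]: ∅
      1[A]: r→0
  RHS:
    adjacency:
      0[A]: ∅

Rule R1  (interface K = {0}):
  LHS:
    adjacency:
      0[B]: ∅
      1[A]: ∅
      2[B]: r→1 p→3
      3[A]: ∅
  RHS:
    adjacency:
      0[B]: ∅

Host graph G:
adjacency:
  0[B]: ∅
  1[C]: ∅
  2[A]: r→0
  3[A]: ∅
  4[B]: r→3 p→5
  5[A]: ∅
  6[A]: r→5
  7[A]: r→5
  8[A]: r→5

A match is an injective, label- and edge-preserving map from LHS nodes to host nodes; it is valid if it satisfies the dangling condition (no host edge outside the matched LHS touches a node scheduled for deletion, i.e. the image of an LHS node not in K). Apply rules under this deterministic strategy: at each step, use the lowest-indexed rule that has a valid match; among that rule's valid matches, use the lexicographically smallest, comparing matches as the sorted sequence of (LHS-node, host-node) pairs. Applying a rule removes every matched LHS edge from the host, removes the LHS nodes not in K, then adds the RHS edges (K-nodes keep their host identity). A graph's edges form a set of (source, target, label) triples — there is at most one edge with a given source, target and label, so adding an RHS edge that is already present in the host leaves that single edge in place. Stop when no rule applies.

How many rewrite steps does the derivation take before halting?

Answer: 4

Rewrite trace:
initial: |V|=9 |E|=6  E = 2-r->0 4-r->3 4-p->5 6-r->5 7-r->5 8-r->5
step 1: apply R0 at {0↦5, 1↦6}  → |V|=8 |E|=5  E = 2-r->0 4-r->3 4-p->5 7-r->5 8-r->5
step 2: apply R0 at {0↦5, 1↦7}  → |V|=7 |E|=4  E = 2-r->0 4-r->3 4-p->5 8-r->5
step 3: apply R0 at {0↦5, 1↦8}  → |V|=6 |E|=3  E = 2-r->0 4-r->3 4-p->5
step 4: apply R1 at {0↦0, 1↦3, 2↦4, 3↦5}  → |V|=3 |E|=1  E = 2-r->0
halt: no rule applies after step 4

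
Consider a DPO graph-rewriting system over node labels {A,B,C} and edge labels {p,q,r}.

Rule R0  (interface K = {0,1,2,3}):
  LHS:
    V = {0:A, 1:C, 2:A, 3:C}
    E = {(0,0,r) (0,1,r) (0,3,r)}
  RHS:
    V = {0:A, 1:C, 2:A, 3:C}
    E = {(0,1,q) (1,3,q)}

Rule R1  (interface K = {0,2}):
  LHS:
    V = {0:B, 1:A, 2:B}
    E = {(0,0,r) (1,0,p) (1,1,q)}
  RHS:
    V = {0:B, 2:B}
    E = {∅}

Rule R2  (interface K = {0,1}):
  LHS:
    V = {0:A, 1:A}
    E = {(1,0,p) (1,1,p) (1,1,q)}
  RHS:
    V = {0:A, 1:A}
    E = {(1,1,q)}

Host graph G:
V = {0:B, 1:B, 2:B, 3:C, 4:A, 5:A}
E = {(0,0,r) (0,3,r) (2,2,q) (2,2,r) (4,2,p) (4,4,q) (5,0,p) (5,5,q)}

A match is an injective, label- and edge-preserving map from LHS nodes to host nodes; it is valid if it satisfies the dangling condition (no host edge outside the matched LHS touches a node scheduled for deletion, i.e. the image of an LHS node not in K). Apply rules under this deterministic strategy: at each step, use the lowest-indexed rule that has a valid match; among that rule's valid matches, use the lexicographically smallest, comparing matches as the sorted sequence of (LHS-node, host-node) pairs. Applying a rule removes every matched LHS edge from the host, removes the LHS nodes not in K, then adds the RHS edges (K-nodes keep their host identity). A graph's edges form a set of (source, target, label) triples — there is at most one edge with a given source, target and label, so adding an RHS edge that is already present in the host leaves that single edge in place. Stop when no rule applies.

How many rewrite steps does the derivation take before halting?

Answer: 2

Rewrite trace:
initial: |V|=6 |E|=8  E = 0-r->0 0-r->3 2-q->2 2-r->2 4-p->2 4-q->4 5-p->0 5-q->5
step 1: apply R1 at {0↦0, 1↦5, 2↦1}  → |V|=5 |E|=5  E = 0-r->3 2-q->2 2-r->2 4-p->2 4-q->4
step 2: apply R1 at {0↦2, 1↦4, 2↦0}  → |V|=4 |E|=2  E = 0-r->3 2-q->2
normal form: no rule applies after step 2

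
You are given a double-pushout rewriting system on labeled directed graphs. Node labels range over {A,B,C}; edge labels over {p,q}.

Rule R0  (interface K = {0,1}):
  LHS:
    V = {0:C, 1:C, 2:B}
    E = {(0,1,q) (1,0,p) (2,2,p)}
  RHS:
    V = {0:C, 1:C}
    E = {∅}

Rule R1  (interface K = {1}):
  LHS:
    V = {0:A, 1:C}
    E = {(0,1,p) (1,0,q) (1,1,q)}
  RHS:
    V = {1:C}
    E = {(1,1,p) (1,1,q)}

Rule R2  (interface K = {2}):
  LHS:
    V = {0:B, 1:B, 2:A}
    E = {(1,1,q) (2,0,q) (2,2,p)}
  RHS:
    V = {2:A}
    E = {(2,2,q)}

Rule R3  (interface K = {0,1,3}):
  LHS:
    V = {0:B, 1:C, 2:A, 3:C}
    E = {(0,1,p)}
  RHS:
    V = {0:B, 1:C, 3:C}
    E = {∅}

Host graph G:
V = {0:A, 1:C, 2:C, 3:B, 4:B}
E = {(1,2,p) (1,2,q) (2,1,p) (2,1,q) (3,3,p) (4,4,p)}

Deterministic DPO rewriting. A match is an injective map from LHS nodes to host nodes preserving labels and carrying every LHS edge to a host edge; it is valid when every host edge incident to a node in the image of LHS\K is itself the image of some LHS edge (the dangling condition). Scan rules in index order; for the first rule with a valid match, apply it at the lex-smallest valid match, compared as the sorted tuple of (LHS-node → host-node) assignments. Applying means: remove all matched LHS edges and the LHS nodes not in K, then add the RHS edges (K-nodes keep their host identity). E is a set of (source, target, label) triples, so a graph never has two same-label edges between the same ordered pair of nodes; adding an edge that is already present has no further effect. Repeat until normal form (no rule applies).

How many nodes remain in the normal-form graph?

start.  V:5 E:6  edges: 1-p->2 1-q->2 2-p->1 2-q->1 3-p->3 4-p->4
1. fire R0 via {0↦1, 1↦2, 2↦3}  →  V:4 E:3  edges: 1-p->2 2-q->1 4-p->4
2. fire R0 via {0↦2, 1↦1, 2↦4}  →  V:3 E:0  edges: ∅
final graph: no rule applies after step 2
NF nodes: {0:A, 1:C, 2:C}

Answer: 3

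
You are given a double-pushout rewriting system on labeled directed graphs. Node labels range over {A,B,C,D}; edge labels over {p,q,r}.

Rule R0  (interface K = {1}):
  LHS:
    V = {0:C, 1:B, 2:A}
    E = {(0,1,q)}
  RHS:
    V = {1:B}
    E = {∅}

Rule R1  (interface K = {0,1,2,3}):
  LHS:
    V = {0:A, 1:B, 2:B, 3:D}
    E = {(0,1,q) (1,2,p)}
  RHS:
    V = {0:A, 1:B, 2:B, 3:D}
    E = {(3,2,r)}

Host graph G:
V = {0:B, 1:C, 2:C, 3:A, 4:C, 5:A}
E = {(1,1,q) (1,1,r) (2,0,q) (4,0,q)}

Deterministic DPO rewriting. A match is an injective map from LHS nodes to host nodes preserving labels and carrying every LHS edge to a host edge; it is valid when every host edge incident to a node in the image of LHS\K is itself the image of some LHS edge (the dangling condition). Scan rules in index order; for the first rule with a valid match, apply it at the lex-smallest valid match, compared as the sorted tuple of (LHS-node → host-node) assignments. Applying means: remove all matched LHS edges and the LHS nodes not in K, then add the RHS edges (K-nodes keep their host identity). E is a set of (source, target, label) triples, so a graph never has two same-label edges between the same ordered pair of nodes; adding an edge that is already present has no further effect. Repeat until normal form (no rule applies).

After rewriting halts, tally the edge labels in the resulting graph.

Answer: q:1 r:1

Steps:
initial: |V|=6 |E|=4  E = 1-q->1 1-r->1 2-q->0 4-q->0
step 1: apply R0 at {0↦2, 1↦0, 2↦3}  → |V|=4 |E|=3  E = 1-q->1 1-r->1 4-q->0
step 2: apply R0 at {0↦4, 1↦0, 2↦5}  → |V|=2 |E|=2  E = 1-q->1 1-r->1
final graph: no rule applies after step 2
NF edges: [(1, 1, 'q'), (1, 1, 'r')]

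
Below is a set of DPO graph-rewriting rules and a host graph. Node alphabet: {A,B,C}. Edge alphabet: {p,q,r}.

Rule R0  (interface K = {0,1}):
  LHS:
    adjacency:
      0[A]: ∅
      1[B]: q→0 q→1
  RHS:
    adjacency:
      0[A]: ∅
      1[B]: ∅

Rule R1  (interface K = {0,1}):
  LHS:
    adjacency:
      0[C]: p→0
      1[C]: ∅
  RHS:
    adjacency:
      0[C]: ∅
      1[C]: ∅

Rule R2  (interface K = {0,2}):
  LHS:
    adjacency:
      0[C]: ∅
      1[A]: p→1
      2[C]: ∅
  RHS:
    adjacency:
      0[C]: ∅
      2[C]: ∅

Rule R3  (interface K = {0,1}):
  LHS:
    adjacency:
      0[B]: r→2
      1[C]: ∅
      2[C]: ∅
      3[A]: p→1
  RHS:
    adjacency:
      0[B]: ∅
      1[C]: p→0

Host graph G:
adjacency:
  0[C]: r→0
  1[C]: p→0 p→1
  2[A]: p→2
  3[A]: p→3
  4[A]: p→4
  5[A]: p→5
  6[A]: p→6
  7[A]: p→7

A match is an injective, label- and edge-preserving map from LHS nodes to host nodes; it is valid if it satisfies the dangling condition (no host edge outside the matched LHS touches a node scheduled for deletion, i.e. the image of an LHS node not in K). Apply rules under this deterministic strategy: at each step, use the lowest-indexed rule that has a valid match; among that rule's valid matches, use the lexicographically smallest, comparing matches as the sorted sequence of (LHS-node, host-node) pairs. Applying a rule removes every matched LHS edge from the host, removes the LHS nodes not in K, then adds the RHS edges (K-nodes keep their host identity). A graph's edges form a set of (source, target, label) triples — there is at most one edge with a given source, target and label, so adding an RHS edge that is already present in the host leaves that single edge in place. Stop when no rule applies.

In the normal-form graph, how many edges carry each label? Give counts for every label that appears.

[0] host  ⇒  8 nodes, 9 edges  {0-r->0 1-p->0 1-p->1 2-p->2 3-p->3 4-p->4 5-p->5 6-p->6 7-p->7}
[1] R1 @ {0↦1, 1↦0}  ⇒  8 nodes, 8 edges  {0-r->0 1-p->0 2-p->2 3-p->3 4-p->4 5-p->5 6-p->6 7-p->7}
[2] R2 @ {0↦0, 1↦2, 2↦1}  ⇒  7 nodes, 7 edges  {0-r->0 1-p->0 3-p->3 4-p->4 5-p->5 6-p->6 7-p->7}
[3] R2 @ {0↦0, 1↦3, 2↦1}  ⇒  6 nodes, 6 edges  {0-r->0 1-p->0 4-p->4 5-p->5 6-p->6 7-p->7}
[4] R2 @ {0↦0, 1↦4, 2↦1}  ⇒  5 nodes, 5 edges  {0-r->0 1-p->0 5-p->5 6-p->6 7-p->7}
[5] R2 @ {0↦0, 1↦5, 2↦1}  ⇒  4 nodes, 4 edges  {0-r->0 1-p->0 6-p->6 7-p->7}
[6] R2 @ {0↦0, 1↦6, 2↦1}  ⇒  3 nodes, 3 edges  {0-r->0 1-p->0 7-p->7}
[7] R2 @ {0↦0, 1↦7, 2↦1}  ⇒  2 nodes, 2 edges  {0-r->0 1-p->0}
final graph: no rule applies after step 7
NF edges: [(0, 0, 'r'), (1, 0, 'p')]

Answer: p:1 r:1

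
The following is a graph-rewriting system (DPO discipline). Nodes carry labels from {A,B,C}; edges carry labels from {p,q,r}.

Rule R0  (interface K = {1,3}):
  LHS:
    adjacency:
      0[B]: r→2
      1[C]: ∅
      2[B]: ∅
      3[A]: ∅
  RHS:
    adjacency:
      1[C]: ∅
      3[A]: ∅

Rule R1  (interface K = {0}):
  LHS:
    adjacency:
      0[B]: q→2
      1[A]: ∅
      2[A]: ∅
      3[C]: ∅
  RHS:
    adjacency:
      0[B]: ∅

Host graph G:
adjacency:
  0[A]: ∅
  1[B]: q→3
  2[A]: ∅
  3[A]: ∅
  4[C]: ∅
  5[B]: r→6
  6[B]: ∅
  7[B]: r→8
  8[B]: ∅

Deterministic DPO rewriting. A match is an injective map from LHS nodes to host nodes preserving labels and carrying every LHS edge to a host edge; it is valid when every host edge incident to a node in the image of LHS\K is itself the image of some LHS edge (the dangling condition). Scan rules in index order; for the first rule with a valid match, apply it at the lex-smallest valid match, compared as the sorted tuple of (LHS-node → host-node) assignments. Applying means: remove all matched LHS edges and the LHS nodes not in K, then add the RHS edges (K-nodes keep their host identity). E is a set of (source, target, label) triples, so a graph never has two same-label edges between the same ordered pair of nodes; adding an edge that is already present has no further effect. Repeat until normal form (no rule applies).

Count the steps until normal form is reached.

Answer: 3

Rewrite trace:
start.  V:9 E:3  edges: 1-q->3 5-r->6 7-r->8
1. fire R0 via {0↦5, 1↦4, 2↦6, 3↦0}  →  V:7 E:2  edges: 1-q->3 7-r->8
2. fire R0 via {0↦7, 1↦4, 2↦8, 3↦0}  →  V:5 E:1  edges: 1-q->3
3. fire R1 via {0↦1, 1↦0, 2↦3, 3↦4}  →  V:2 E:0  edges: ∅
final graph: no rule applies after step 3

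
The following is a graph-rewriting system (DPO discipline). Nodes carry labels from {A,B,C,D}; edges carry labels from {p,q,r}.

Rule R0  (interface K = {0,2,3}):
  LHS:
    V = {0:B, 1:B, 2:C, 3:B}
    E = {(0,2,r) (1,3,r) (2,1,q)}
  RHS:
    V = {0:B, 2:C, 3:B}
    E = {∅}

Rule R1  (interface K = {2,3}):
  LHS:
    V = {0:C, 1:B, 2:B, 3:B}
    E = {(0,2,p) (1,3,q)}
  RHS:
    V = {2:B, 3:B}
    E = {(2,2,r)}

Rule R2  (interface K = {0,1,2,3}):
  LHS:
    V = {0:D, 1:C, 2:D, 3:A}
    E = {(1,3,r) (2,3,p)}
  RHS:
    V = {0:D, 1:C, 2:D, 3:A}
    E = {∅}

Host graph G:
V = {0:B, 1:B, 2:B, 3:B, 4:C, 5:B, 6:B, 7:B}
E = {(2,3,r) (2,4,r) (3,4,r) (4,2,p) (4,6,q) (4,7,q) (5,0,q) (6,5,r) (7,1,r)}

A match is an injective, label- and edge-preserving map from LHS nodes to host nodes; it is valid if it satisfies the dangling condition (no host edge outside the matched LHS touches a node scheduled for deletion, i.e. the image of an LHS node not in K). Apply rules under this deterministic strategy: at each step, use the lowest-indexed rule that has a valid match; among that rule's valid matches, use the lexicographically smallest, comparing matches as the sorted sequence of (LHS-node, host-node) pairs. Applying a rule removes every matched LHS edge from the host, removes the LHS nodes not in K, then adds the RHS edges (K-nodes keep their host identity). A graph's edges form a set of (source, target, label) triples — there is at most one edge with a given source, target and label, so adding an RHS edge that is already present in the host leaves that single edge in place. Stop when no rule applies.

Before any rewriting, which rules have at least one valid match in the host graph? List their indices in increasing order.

R0: 4 valid matches — {0↦2, 1↦6, 2↦4, 3↦5}, {0↦2, 1↦7, 2↦4, 3↦1}, {0↦3, 1↦6, 2↦4, 3↦5} (+1 more)
R1: no valid match — 1 raw match, all fail dangling condition
R2: no valid match — LHS pattern not found

Answer: [R0]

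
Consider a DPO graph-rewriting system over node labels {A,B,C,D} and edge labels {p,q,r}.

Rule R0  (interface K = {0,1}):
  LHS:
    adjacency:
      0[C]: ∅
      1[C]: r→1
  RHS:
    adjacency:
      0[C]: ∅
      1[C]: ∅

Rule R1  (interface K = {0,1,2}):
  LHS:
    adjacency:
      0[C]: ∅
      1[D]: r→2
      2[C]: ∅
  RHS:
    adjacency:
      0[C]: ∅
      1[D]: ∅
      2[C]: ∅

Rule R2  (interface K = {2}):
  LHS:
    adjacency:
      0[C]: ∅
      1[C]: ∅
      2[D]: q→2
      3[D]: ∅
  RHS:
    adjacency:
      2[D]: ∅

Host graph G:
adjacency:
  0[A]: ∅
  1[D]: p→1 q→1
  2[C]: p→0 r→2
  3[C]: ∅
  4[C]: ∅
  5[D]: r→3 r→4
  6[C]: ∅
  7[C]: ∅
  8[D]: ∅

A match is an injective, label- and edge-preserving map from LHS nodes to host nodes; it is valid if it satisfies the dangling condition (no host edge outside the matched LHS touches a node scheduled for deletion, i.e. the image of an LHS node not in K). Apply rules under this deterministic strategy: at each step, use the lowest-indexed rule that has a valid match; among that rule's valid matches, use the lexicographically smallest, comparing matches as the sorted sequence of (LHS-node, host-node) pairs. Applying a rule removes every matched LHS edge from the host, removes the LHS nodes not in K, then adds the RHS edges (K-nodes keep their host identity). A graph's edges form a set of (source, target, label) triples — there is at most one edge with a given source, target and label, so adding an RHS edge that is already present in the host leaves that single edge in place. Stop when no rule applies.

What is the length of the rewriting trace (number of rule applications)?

initial: |V|=9 |E|=6  E = 1-p->1 1-q->1 2-p->0 2-r->2 5-r->3 5-r->4
step 1: apply R0 at {0↦3, 1↦2}  → |V|=9 |E|=5  E = 1-p->1 1-q->1 2-p->0 5-r->3 5-r->4
step 2: apply R1 at {0↦2, 1↦5, 2↦3}  → |V|=9 |E|=4  E = 1-p->1 1-q->1 2-p->0 5-r->4
step 3: apply R1 at {0↦2, 1↦5, 2↦4}  → |V|=9 |E|=3  E = 1-p->1 1-q->1 2-p->0
step 4: apply R2 at {0↦3, 1↦4, 2↦1, 3↦5}  → |V|=6 |E|=2  E = 1-p->1 2-p->0
final graph: no rule applies after step 4

Answer: 4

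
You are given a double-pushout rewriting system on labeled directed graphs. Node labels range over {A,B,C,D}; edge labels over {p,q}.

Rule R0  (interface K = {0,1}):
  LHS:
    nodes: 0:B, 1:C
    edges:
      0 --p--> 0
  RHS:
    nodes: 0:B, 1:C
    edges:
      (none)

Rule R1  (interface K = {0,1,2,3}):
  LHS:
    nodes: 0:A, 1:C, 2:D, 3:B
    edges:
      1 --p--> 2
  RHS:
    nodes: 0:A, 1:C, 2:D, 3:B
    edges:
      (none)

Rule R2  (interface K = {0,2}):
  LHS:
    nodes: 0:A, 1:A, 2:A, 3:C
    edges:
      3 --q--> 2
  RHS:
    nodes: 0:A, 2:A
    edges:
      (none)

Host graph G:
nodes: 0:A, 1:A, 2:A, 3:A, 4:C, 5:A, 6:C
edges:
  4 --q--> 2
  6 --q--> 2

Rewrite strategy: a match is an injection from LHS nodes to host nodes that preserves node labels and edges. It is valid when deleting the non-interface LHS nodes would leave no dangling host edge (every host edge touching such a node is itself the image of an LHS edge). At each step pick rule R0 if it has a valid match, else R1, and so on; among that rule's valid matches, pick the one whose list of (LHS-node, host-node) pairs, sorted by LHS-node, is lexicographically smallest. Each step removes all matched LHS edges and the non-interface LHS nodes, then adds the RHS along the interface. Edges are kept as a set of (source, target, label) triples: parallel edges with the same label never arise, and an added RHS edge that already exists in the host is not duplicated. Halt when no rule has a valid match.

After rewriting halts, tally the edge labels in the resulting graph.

[0] host  ⇒  7 nodes, 2 edges  {4-q->2 6-q->2}
[1] R2 @ {0↦0, 1↦1, 2↦2, 3↦4}  ⇒  5 nodes, 1 edges  {6-q->2}
[2] R2 @ {0↦0, 1↦3, 2↦2, 3↦6}  ⇒  3 nodes, 0 edges  {∅}
normal form: no rule applies after step 2
NF edges: []

Answer: (no edges)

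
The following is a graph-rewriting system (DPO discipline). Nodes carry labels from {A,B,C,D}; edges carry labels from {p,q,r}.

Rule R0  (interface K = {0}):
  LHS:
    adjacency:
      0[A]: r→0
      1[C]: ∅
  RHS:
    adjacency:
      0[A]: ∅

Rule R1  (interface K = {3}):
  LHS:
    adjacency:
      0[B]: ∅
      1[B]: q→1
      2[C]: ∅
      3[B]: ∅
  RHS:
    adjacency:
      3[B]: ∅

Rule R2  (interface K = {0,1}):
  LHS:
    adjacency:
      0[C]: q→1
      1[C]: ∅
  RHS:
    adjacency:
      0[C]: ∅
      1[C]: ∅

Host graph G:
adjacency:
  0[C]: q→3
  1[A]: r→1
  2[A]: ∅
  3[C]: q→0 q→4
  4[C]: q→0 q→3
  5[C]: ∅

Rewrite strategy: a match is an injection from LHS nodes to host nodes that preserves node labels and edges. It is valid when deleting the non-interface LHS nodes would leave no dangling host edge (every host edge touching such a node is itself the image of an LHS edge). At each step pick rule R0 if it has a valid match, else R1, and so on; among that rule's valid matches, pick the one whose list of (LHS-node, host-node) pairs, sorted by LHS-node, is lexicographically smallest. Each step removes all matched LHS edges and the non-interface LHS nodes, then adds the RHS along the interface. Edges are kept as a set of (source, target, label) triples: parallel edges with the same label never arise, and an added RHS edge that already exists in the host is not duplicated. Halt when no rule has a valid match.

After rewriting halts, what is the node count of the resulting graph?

initial: |V|=6 |E|=6  E = 0-q->3 1-r->1 3-q->0 3-q->4 4-q->0 4-q->3
step 1: apply R0 at {0↦1, 1↦5}  → |V|=5 |E|=5  E = 0-q->3 3-q->0 3-q->4 4-q->0 4-q->3
step 2: apply R2 at {0↦0, 1↦3}  → |V|=5 |E|=4  E = 3-q->0 3-q->4 4-q->0 4-q->3
step 3: apply R2 at {0↦3, 1↦0}  → |V|=5 |E|=3  E = 3-q->4 4-q->0 4-q->3
step 4: apply R2 at {0↦3, 1↦4}  → |V|=5 |E|=2  E = 4-q->0 4-q->3
step 5: apply R2 at {0↦4, 1↦0}  → |V|=5 |E|=1  E = 4-q->3
step 6: apply R2 at {0↦4, 1↦3}  → |V|=5 |E|=0  E = ∅
normal form: no rule applies after step 6
NF nodes: {0:C, 1:A, 2:A, 3:C, 4:C}

Answer: 5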